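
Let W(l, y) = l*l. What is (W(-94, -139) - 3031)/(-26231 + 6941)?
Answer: -387/1286 ≈ -0.30093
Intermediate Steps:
W(l, y) = l²
(W(-94, -139) - 3031)/(-26231 + 6941) = ((-94)² - 3031)/(-26231 + 6941) = (8836 - 3031)/(-19290) = 5805*(-1/19290) = -387/1286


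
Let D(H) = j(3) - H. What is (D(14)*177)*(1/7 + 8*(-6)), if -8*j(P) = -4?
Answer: 1600965/14 ≈ 1.1435e+5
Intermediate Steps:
j(P) = ½ (j(P) = -⅛*(-4) = ½)
D(H) = ½ - H
(D(14)*177)*(1/7 + 8*(-6)) = ((½ - 1*14)*177)*(1/7 + 8*(-6)) = ((½ - 14)*177)*(⅐ - 48) = -27/2*177*(-335/7) = -4779/2*(-335/7) = 1600965/14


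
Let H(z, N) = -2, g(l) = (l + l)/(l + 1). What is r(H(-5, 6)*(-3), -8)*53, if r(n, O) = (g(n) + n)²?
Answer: 154548/49 ≈ 3154.0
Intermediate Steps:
g(l) = 2*l/(1 + l) (g(l) = (2*l)/(1 + l) = 2*l/(1 + l))
r(n, O) = (n + 2*n/(1 + n))² (r(n, O) = (2*n/(1 + n) + n)² = (n + 2*n/(1 + n))²)
r(H(-5, 6)*(-3), -8)*53 = ((-2*(-3))²*(3 - 2*(-3))²/(1 - 2*(-3))²)*53 = (6²*(3 + 6)²/(1 + 6)²)*53 = (36*9²/7²)*53 = (36*(1/49)*81)*53 = (2916/49)*53 = 154548/49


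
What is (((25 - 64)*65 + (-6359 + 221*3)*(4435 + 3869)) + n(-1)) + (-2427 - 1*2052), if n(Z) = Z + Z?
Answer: -47306600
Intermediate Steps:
n(Z) = 2*Z
(((25 - 64)*65 + (-6359 + 221*3)*(4435 + 3869)) + n(-1)) + (-2427 - 1*2052) = (((25 - 64)*65 + (-6359 + 221*3)*(4435 + 3869)) + 2*(-1)) + (-2427 - 1*2052) = ((-39*65 + (-6359 + 663)*8304) - 2) + (-2427 - 2052) = ((-2535 - 5696*8304) - 2) - 4479 = ((-2535 - 47299584) - 2) - 4479 = (-47302119 - 2) - 4479 = -47302121 - 4479 = -47306600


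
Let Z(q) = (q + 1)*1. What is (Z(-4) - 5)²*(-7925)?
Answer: -507200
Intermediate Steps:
Z(q) = 1 + q (Z(q) = (1 + q)*1 = 1 + q)
(Z(-4) - 5)²*(-7925) = ((1 - 4) - 5)²*(-7925) = (-3 - 5)²*(-7925) = (-8)²*(-7925) = 64*(-7925) = -507200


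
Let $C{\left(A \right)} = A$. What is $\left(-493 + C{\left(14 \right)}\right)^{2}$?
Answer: $229441$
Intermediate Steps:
$\left(-493 + C{\left(14 \right)}\right)^{2} = \left(-493 + 14\right)^{2} = \left(-479\right)^{2} = 229441$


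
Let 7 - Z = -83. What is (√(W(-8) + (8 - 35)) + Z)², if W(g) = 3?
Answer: 8076 + 360*I*√6 ≈ 8076.0 + 881.82*I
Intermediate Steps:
Z = 90 (Z = 7 - 1*(-83) = 7 + 83 = 90)
(√(W(-8) + (8 - 35)) + Z)² = (√(3 + (8 - 35)) + 90)² = (√(3 - 27) + 90)² = (√(-24) + 90)² = (2*I*√6 + 90)² = (90 + 2*I*√6)²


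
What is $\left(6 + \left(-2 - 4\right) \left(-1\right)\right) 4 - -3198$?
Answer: $3246$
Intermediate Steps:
$\left(6 + \left(-2 - 4\right) \left(-1\right)\right) 4 - -3198 = \left(6 - -6\right) 4 + 3198 = \left(6 + 6\right) 4 + 3198 = 12 \cdot 4 + 3198 = 48 + 3198 = 3246$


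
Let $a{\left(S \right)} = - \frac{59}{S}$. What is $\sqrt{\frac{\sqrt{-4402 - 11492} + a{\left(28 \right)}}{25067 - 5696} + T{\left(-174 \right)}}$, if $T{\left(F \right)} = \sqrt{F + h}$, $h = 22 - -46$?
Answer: $\frac{\sqrt{-8000223 + 11390148 i \sqrt{1766} + 73546185636 i \sqrt{106}}}{271194} \approx 2.2696 + 2.2696 i$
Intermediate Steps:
$h = 68$ ($h = 22 + 46 = 68$)
$T{\left(F \right)} = \sqrt{68 + F}$ ($T{\left(F \right)} = \sqrt{F + 68} = \sqrt{68 + F}$)
$\sqrt{\frac{\sqrt{-4402 - 11492} + a{\left(28 \right)}}{25067 - 5696} + T{\left(-174 \right)}} = \sqrt{\frac{\sqrt{-4402 - 11492} - \frac{59}{28}}{25067 - 5696} + \sqrt{68 - 174}} = \sqrt{\frac{\sqrt{-15894} - \frac{59}{28}}{19371} + \sqrt{-106}} = \sqrt{\left(3 i \sqrt{1766} - \frac{59}{28}\right) \frac{1}{19371} + i \sqrt{106}} = \sqrt{\left(- \frac{59}{28} + 3 i \sqrt{1766}\right) \frac{1}{19371} + i \sqrt{106}} = \sqrt{\left(- \frac{59}{542388} + \frac{i \sqrt{1766}}{6457}\right) + i \sqrt{106}} = \sqrt{- \frac{59}{542388} + i \sqrt{106} + \frac{i \sqrt{1766}}{6457}}$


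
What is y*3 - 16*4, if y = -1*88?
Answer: -328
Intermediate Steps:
y = -88
y*3 - 16*4 = -88*3 - 16*4 = -264 - 64 = -328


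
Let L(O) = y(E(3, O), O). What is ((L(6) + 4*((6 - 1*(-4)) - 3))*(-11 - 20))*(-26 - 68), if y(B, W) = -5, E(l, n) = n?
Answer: 67022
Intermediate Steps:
L(O) = -5
((L(6) + 4*((6 - 1*(-4)) - 3))*(-11 - 20))*(-26 - 68) = ((-5 + 4*((6 - 1*(-4)) - 3))*(-11 - 20))*(-26 - 68) = ((-5 + 4*((6 + 4) - 3))*(-31))*(-94) = ((-5 + 4*(10 - 3))*(-31))*(-94) = ((-5 + 4*7)*(-31))*(-94) = ((-5 + 28)*(-31))*(-94) = (23*(-31))*(-94) = -713*(-94) = 67022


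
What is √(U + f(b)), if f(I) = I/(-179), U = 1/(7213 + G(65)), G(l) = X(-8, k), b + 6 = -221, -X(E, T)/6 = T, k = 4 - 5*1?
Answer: 2*√529444470323/1292201 ≈ 1.1262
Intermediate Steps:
k = -1 (k = 4 - 5 = -1)
X(E, T) = -6*T
b = -227 (b = -6 - 221 = -227)
G(l) = 6 (G(l) = -6*(-1) = 6)
U = 1/7219 (U = 1/(7213 + 6) = 1/7219 ≈ 0.00013852)
f(I) = -I/179 (f(I) = I*(-1/179) = -I/179)
√(U + f(b)) = √(1/7219 - 1/179*(-227)) = √(1/7219 + 227/179) = √(1638892/1292201) = 2*√529444470323/1292201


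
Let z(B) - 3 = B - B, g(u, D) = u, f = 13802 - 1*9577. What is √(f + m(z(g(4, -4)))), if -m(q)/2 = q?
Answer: √4219 ≈ 64.954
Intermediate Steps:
f = 4225 (f = 13802 - 9577 = 4225)
z(B) = 3 (z(B) = 3 + (B - B) = 3 + 0 = 3)
m(q) = -2*q
√(f + m(z(g(4, -4)))) = √(4225 - 2*3) = √(4225 - 6) = √4219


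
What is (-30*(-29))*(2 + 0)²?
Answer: 3480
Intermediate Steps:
(-30*(-29))*(2 + 0)² = 870*2² = 870*4 = 3480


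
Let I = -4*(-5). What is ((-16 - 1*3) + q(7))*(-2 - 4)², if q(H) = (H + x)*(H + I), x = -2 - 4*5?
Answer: -15264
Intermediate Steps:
I = 20
x = -22 (x = -2 - 20 = -22)
q(H) = (-22 + H)*(20 + H) (q(H) = (H - 22)*(H + 20) = (-22 + H)*(20 + H))
((-16 - 1*3) + q(7))*(-2 - 4)² = ((-16 - 1*3) + (-440 + 7² - 2*7))*(-2 - 4)² = ((-16 - 3) + (-440 + 49 - 14))*(-6)² = (-19 - 405)*36 = -424*36 = -15264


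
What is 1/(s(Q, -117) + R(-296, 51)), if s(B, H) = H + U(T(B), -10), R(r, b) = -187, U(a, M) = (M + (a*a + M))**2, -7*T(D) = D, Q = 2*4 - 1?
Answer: 1/57 ≈ 0.017544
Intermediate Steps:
Q = 7 (Q = 8 - 1 = 7)
T(D) = -D/7
U(a, M) = (a**2 + 2*M)**2 (U(a, M) = (M + (a**2 + M))**2 = (M + (M + a**2))**2 = (a**2 + 2*M)**2)
s(B, H) = H + (-20 + B**2/49)**2 (s(B, H) = H + ((-B/7)**2 + 2*(-10))**2 = H + (B**2/49 - 20)**2 = H + (-20 + B**2/49)**2)
1/(s(Q, -117) + R(-296, 51)) = 1/((-117 + (-980 + 7**2)**2/2401) - 187) = 1/((-117 + (-980 + 49)**2/2401) - 187) = 1/((-117 + (1/2401)*(-931)**2) - 187) = 1/((-117 + (1/2401)*866761) - 187) = 1/((-117 + 361) - 187) = 1/(244 - 187) = 1/57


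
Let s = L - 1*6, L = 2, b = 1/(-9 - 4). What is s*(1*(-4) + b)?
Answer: 212/13 ≈ 16.308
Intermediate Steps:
b = -1/13 (b = 1/(-13) = -1/13 ≈ -0.076923)
s = -4 (s = 2 - 1*6 = 2 - 6 = -4)
s*(1*(-4) + b) = -4*(1*(-4) - 1/13) = -4*(-4 - 1/13) = -4*(-53/13) = 212/13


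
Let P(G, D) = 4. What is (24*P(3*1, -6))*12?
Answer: 1152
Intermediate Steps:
(24*P(3*1, -6))*12 = (24*4)*12 = 96*12 = 1152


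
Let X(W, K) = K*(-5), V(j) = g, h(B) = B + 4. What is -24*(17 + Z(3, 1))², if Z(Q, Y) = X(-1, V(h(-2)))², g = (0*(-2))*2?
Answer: -6936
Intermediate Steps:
h(B) = 4 + B
g = 0 (g = 0*2 = 0)
V(j) = 0
X(W, K) = -5*K
Z(Q, Y) = 0 (Z(Q, Y) = (-5*0)² = 0² = 0)
-24*(17 + Z(3, 1))² = -24*(17 + 0)² = -24*17² = -24*289 = -6936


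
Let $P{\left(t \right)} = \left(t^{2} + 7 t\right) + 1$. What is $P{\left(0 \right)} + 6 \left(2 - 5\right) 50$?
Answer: $-899$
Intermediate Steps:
$P{\left(t \right)} = 1 + t^{2} + 7 t$
$P{\left(0 \right)} + 6 \left(2 - 5\right) 50 = \left(1 + 0^{2} + 7 \cdot 0\right) + 6 \left(2 - 5\right) 50 = \left(1 + 0 + 0\right) + 6 \left(-3\right) 50 = 1 - 900 = -899$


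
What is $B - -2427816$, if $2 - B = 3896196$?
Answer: $-1468378$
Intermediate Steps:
$B = -3896194$ ($B = 2 - 3896196 = -3896194$)
$B - -2427816 = -3896194 - -2427816 = -3896194 + 2427816 = -1468378$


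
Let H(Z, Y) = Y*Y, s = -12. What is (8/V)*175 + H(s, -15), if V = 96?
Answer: 2875/12 ≈ 239.58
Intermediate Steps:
H(Z, Y) = Y**2
(8/V)*175 + H(s, -15) = (8/96)*175 + (-15)**2 = (8*(1/96))*175 + 225 = (1/12)*175 + 225 = 175/12 + 225 = 2875/12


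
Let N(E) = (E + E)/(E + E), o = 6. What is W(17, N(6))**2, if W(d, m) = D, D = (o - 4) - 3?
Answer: 1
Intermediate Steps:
D = -1 (D = (6 - 4) - 3 = 2 - 3 = -1)
N(E) = 1 (N(E) = (2*E)/((2*E)) = (2*E)*(1/(2*E)) = 1)
W(d, m) = -1
W(17, N(6))**2 = (-1)**2 = 1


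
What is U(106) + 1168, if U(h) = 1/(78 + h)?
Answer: 214913/184 ≈ 1168.0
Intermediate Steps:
U(106) + 1168 = 1/(78 + 106) + 1168 = 1/184 + 1168 = 214913/184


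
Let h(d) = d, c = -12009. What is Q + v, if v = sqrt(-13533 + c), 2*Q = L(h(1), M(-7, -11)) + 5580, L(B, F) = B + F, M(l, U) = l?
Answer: 2787 + 3*I*sqrt(2838) ≈ 2787.0 + 159.82*I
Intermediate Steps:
Q = 2787 (Q = ((1 - 7) + 5580)/2 = (-6 + 5580)/2 = (1/2)*5574 = 2787)
v = 3*I*sqrt(2838) (v = sqrt(-13533 - 12009) = sqrt(-25542) = 3*I*sqrt(2838) ≈ 159.82*I)
Q + v = 2787 + 3*I*sqrt(2838)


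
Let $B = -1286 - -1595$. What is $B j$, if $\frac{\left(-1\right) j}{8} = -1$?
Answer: $2472$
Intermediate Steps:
$j = 8$ ($j = \left(-8\right) \left(-1\right) = 8$)
$B = 309$ ($B = -1286 + 1595 = 309$)
$B j = 309 \cdot 8 = 2472$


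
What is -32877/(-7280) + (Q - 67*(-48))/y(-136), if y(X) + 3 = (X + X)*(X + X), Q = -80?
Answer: 188854109/41429360 ≈ 4.5585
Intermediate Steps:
y(X) = -3 + 4*X² (y(X) = -3 + (X + X)*(X + X) = -3 + (2*X)*(2*X) = -3 + 4*X²)
-32877/(-7280) + (Q - 67*(-48))/y(-136) = -32877/(-7280) + (-80 - 67*(-48))/(-3 + 4*(-136)²) = -32877*(-1/7280) + (-80 + 3216)/(-3 + 4*18496) = 2529/560 + 3136/(-3 + 73984) = 2529/560 + 3136/73981 = 188854109/41429360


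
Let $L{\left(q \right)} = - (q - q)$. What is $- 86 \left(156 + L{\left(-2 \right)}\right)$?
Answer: $-13416$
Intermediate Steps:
$L{\left(q \right)} = 0$ ($L{\left(q \right)} = \left(-1\right) 0 = 0$)
$- 86 \left(156 + L{\left(-2 \right)}\right) = - 86 \left(156 + 0\right) = \left(-86\right) 156 = -13416$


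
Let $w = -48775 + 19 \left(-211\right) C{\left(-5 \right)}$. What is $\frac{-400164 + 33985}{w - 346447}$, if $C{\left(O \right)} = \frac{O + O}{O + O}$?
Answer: $\frac{366179}{399231} \approx 0.91721$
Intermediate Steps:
$C{\left(O \right)} = 1$ ($C{\left(O \right)} = \frac{2 O}{2 O} = 2 O \frac{1}{2 O} = 1$)
$w = -52784$ ($w = -48775 + 19 \left(-211\right) 1 = -48775 - 4009 = -52784$)
$\frac{-400164 + 33985}{w - 346447} = \frac{-400164 + 33985}{-52784 - 346447} = - \frac{366179}{-399231} = \left(-366179\right) \left(- \frac{1}{399231}\right) = \frac{366179}{399231}$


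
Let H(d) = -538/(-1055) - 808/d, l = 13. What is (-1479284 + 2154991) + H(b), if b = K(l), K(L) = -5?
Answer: 713041911/1055 ≈ 6.7587e+5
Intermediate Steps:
b = -5
H(d) = 538/1055 - 808/d (H(d) = -538*(-1/1055) - 808/d = 538/1055 - 808/d)
(-1479284 + 2154991) + H(b) = (-1479284 + 2154991) + (538/1055 - 808/(-5)) = 675707 + (538/1055 - 808*(-1/5)) = 675707 + (538/1055 + 808/5) = 675707 + 171026/1055 = 713041911/1055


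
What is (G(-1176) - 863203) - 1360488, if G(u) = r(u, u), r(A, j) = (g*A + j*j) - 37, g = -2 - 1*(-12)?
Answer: -852512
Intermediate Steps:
g = 10 (g = -2 + 12 = 10)
r(A, j) = -37 + j² + 10*A (r(A, j) = (10*A + j*j) - 37 = (10*A + j²) - 37 = (j² + 10*A) - 37 = -37 + j² + 10*A)
G(u) = -37 + u² + 10*u
(G(-1176) - 863203) - 1360488 = ((-37 + (-1176)² + 10*(-1176)) - 863203) - 1360488 = ((-37 + 1382976 - 11760) - 863203) - 1360488 = (1371179 - 863203) - 1360488 = 507976 - 1360488 = -852512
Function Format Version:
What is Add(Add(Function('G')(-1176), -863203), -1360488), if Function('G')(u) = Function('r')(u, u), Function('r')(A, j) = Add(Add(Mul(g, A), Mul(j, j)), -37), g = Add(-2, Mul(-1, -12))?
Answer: -852512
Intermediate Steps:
g = 10 (g = Add(-2, 12) = 10)
Function('r')(A, j) = Add(-37, Pow(j, 2), Mul(10, A)) (Function('r')(A, j) = Add(Add(Mul(10, A), Mul(j, j)), -37) = Add(Add(Mul(10, A), Pow(j, 2)), -37) = Add(Add(Pow(j, 2), Mul(10, A)), -37) = Add(-37, Pow(j, 2), Mul(10, A)))
Function('G')(u) = Add(-37, Pow(u, 2), Mul(10, u))
Add(Add(Function('G')(-1176), -863203), -1360488) = Add(Add(Add(-37, Pow(-1176, 2), Mul(10, -1176)), -863203), -1360488) = Add(Add(Add(-37, 1382976, -11760), -863203), -1360488) = Add(Add(1371179, -863203), -1360488) = Add(507976, -1360488) = -852512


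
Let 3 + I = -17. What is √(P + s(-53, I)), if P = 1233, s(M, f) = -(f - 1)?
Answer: √1254 ≈ 35.412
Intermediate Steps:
I = -20 (I = -3 - 17 = -20)
s(M, f) = 1 - f (s(M, f) = -(-1 + f) = 1 - f)
√(P + s(-53, I)) = √(1233 + (1 - 1*(-20))) = √(1233 + (1 + 20)) = √(1233 + 21) = √1254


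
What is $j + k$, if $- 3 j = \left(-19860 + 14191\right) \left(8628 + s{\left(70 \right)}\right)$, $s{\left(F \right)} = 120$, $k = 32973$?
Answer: $16563777$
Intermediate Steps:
$j = 16530804$ ($j = - \frac{\left(-19860 + 14191\right) \left(8628 + 120\right)}{3} = - \frac{\left(-5669\right) 8748}{3} = \left(- \frac{1}{3}\right) \left(-49592412\right) = 16530804$)
$j + k = 16530804 + 32973 = 16563777$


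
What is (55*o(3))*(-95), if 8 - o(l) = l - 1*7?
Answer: -62700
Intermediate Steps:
o(l) = 15 - l (o(l) = 8 - (l - 1*7) = 8 - (l - 7) = 8 - (-7 + l) = 8 + (7 - l) = 15 - l)
(55*o(3))*(-95) = (55*(15 - 1*3))*(-95) = (55*(15 - 3))*(-95) = (55*12)*(-95) = 660*(-95) = -62700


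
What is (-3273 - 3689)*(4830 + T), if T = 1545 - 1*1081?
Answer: -36856828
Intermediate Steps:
T = 464 (T = 1545 - 1081 = 464)
(-3273 - 3689)*(4830 + T) = (-3273 - 3689)*(4830 + 464) = -6962*5294 = -36856828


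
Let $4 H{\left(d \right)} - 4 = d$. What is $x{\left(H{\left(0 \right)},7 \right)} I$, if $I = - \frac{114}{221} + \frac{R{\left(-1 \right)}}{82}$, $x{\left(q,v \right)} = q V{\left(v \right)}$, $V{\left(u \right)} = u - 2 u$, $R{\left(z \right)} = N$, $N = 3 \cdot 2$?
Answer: $\frac{28077}{9061} \approx 3.0987$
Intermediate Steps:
$H{\left(d \right)} = 1 + \frac{d}{4}$
$N = 6$
$R{\left(z \right)} = 6$
$V{\left(u \right)} = - u$
$x{\left(q,v \right)} = - q v$ ($x{\left(q,v \right)} = q \left(- v\right) = - q v$)
$I = - \frac{4011}{9061}$ ($I = - \frac{114}{221} + \frac{6}{82} = \left(-114\right) \frac{1}{221} + 6 \cdot \frac{1}{82} = - \frac{114}{221} + \frac{3}{41} = - \frac{4011}{9061} \approx -0.44267$)
$x{\left(H{\left(0 \right)},7 \right)} I = \left(-1\right) \left(1 + \frac{1}{4} \cdot 0\right) 7 \left(- \frac{4011}{9061}\right) = \left(-1\right) \left(1 + 0\right) 7 \left(- \frac{4011}{9061}\right) = \left(-1\right) 1 \cdot 7 \left(- \frac{4011}{9061}\right) = \left(-7\right) \left(- \frac{4011}{9061}\right) = \frac{28077}{9061}$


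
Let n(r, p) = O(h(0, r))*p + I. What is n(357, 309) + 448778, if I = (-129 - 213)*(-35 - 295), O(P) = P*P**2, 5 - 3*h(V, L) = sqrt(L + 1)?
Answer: 5620727/9 - 44599*sqrt(358)/9 ≈ 5.3076e+5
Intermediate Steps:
h(V, L) = 5/3 - sqrt(1 + L)/3 (h(V, L) = 5/3 - sqrt(L + 1)/3 = 5/3 - sqrt(1 + L)/3)
O(P) = P**3
I = 112860 (I = -342*(-330) = 112860)
n(r, p) = 112860 + p*(5/3 - sqrt(1 + r)/3)**3 (n(r, p) = (5/3 - sqrt(1 + r)/3)**3*p + 112860 = p*(5/3 - sqrt(1 + r)/3)**3 + 112860 = 112860 + p*(5/3 - sqrt(1 + r)/3)**3)
n(357, 309) + 448778 = (112860 - 1/27*309*(-5 + sqrt(1 + 357))**3) + 448778 = (112860 - 1/27*309*(-5 + sqrt(358))**3) + 448778 = (112860 - 103*(-5 + sqrt(358))**3/9) + 448778 = 561638 - 103*(-5 + sqrt(358))**3/9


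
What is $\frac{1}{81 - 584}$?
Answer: $- \frac{1}{503} \approx -0.0019881$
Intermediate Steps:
$\frac{1}{81 - 584} = \frac{1}{-503} = - \frac{1}{503}$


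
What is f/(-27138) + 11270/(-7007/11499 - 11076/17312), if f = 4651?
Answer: -15221495721277297/1687088778726 ≈ -9022.3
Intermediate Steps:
f/(-27138) + 11270/(-7007/11499 - 11076/17312) = 4651/(-27138) + 11270/(-7007/11499 - 11076/17312) = 4651*(-1/27138) + 11270/(-7007*1/11499 - 11076*1/17312) = -4651/27138 + 11270/(-7007/11499 - 2769/4328) = -4651/27138 + 11270/(-62167027/49767672) = -4651/27138 + 11270*(-49767672/62167027) = -4651/27138 - 560881663440/62167027 = -15221495721277297/1687088778726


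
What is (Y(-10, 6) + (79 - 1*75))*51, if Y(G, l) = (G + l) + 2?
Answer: 102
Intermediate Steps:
Y(G, l) = 2 + G + l
(Y(-10, 6) + (79 - 1*75))*51 = ((2 - 10 + 6) + (79 - 1*75))*51 = (-2 + (79 - 75))*51 = (-2 + 4)*51 = 2*51 = 102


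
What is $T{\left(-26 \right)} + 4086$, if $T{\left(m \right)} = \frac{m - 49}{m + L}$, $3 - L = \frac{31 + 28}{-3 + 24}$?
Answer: $\frac{2216187}{542} \approx 4088.9$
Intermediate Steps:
$L = \frac{4}{21}$ ($L = 3 - \frac{31 + 28}{-3 + 24} = 3 - \frac{59}{21} = \frac{4}{21} \approx 0.19048$)
$T{\left(m \right)} = \frac{-49 + m}{\frac{4}{21} + m}$ ($T{\left(m \right)} = \frac{m - 49}{m + \frac{4}{21}} = \frac{-49 + m}{\frac{4}{21} + m}$)
$T{\left(-26 \right)} + 4086 = \frac{21 \left(-49 - 26\right)}{4 + 21 \left(-26\right)} + 4086 = 21 \frac{1}{4 - 546} \left(-75\right) + 4086 = 21 \frac{1}{-542} \left(-75\right) + 4086 = 21 \left(- \frac{1}{542}\right) \left(-75\right) + 4086 = \frac{1575}{542} + 4086 = \frac{2216187}{542}$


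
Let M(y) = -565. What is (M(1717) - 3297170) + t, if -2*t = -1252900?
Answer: -2671285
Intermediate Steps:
t = 626450 (t = -1/2*(-1252900) = 626450)
(M(1717) - 3297170) + t = (-565 - 3297170) + 626450 = -3297735 + 626450 = -2671285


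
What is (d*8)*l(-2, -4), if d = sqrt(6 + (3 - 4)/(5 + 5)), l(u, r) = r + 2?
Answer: -8*sqrt(590)/5 ≈ -38.864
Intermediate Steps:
l(u, r) = 2 + r
d = sqrt(590)/10 (d = sqrt(6 - 1/10) = sqrt(59/10) = sqrt(590)/10 ≈ 2.4290)
(d*8)*l(-2, -4) = ((sqrt(590)/10)*8)*(2 - 4) = (4*sqrt(590)/5)*(-2) = -8*sqrt(590)/5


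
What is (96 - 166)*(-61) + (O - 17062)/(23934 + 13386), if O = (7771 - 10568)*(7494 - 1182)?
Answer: 70842337/18660 ≈ 3796.5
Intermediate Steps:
O = -17654664 (O = -2797*6312 = -17654664)
(96 - 166)*(-61) + (O - 17062)/(23934 + 13386) = (96 - 166)*(-61) + (-17654664 - 17062)/(23934 + 13386) = -70*(-61) - 17671726/37320 = 4270 - 17671726*1/37320 = 4270 - 8835863/18660 = 70842337/18660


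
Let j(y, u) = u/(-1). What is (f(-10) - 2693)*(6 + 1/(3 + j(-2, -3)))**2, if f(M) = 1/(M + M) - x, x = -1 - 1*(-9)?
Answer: -24651583/240 ≈ -1.0271e+5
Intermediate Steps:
x = 8 (x = -1 + 9 = 8)
f(M) = -8 + 1/(2*M) (f(M) = 1/(M + M) - 1*8 = 1/(2*M) - 8 = -8 + 1/(2*M))
j(y, u) = -u (j(y, u) = u*(-1) = -u)
(f(-10) - 2693)*(6 + 1/(3 + j(-2, -3)))**2 = ((-8 + (1/2)/(-10)) - 2693)*(6 + 1/(3 - 1*(-3)))**2 = ((-8 + (1/2)*(-1/10)) - 2693)*(6 + 1/(3 + 3))**2 = ((-8 - 1/20) - 2693)*(6 + 1/6)**2 = (-161/20 - 2693)*(6 + 1/6)**2 = -54021*(37/6)**2/20 = -54021/20*1369/36 = -24651583/240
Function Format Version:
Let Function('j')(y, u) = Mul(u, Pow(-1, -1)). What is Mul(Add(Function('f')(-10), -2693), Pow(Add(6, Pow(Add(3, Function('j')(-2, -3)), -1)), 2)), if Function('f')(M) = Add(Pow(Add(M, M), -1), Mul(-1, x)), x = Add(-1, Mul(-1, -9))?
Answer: Rational(-24651583, 240) ≈ -1.0271e+5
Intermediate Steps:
x = 8 (x = Add(-1, 9) = 8)
Function('f')(M) = Add(-8, Mul(Rational(1, 2), Pow(M, -1))) (Function('f')(M) = Add(Pow(Add(M, M), -1), Mul(-1, 8)) = Add(Pow(Mul(2, M), -1), -8) = Add(Mul(Rational(1, 2), Pow(M, -1)), -8) = Add(-8, Mul(Rational(1, 2), Pow(M, -1))))
Function('j')(y, u) = Mul(-1, u) (Function('j')(y, u) = Mul(u, -1) = Mul(-1, u))
Mul(Add(Function('f')(-10), -2693), Pow(Add(6, Pow(Add(3, Function('j')(-2, -3)), -1)), 2)) = Mul(Add(Add(-8, Mul(Rational(1, 2), Pow(-10, -1))), -2693), Pow(Add(6, Pow(Add(3, Mul(-1, -3)), -1)), 2)) = Mul(Add(Add(-8, Mul(Rational(1, 2), Rational(-1, 10))), -2693), Pow(Add(6, Pow(Add(3, 3), -1)), 2)) = Mul(Add(Add(-8, Rational(-1, 20)), -2693), Pow(Add(6, Pow(6, -1)), 2)) = Mul(Add(Rational(-161, 20), -2693), Pow(Add(6, Rational(1, 6)), 2)) = Mul(Rational(-54021, 20), Pow(Rational(37, 6), 2)) = Mul(Rational(-54021, 20), Rational(1369, 36)) = Rational(-24651583, 240)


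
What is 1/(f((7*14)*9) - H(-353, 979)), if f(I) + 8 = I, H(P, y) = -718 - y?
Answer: 1/2571 ≈ 0.00038895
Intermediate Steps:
f(I) = -8 + I
1/(f((7*14)*9) - H(-353, 979)) = 1/((-8 + (7*14)*9) - (-718 - 1*979)) = 1/((-8 + 98*9) - (-718 - 979)) = 1/((-8 + 882) - 1*(-1697)) = 1/(874 + 1697) = 1/2571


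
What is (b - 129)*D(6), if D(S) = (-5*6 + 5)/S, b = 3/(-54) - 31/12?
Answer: 118475/216 ≈ 548.50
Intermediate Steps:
b = -95/36 (b = 3*(-1/54) - 31*1/12 = -1/18 - 31/12 = -95/36 ≈ -2.6389)
D(S) = -25/S (D(S) = (-30 + 5)/S = -25/S)
(b - 129)*D(6) = (-95/36 - 129)*(-25/6) = -(-118475)/(36*6) = -4739/36*(-25/6) = 118475/216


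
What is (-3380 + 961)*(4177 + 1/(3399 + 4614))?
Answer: -80964660538/8013 ≈ -1.0104e+7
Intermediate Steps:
(-3380 + 961)*(4177 + 1/(3399 + 4614)) = -2419*(4177 + 1/8013) = -2419*33470302/8013 = -80964660538/8013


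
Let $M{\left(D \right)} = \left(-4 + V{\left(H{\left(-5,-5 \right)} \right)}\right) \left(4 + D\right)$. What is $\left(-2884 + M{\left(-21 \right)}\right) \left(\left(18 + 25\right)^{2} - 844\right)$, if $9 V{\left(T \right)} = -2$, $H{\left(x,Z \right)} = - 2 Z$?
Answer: $- \frac{8478850}{3} \approx -2.8263 \cdot 10^{6}$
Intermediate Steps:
$V{\left(T \right)} = - \frac{2}{9}$ ($V{\left(T \right)} = \frac{1}{9} \left(-2\right) = - \frac{2}{9}$)
$M{\left(D \right)} = - \frac{152}{9} - \frac{38 D}{9}$ ($M{\left(D \right)} = \left(-4 - \frac{2}{9}\right) \left(4 + D\right) = - \frac{38 \left(4 + D\right)}{9} = - \frac{152}{9} - \frac{38 D}{9}$)
$\left(-2884 + M{\left(-21 \right)}\right) \left(\left(18 + 25\right)^{2} - 844\right) = \left(-2884 - - \frac{646}{9}\right) \left(\left(18 + 25\right)^{2} - 844\right) = \left(-2884 + \left(- \frac{152}{9} + \frac{266}{3}\right)\right) \left(43^{2} - 844\right) = \left(-2884 + \frac{646}{9}\right) \left(1849 - 844\right) = \left(- \frac{25310}{9}\right) 1005 = - \frac{8478850}{3}$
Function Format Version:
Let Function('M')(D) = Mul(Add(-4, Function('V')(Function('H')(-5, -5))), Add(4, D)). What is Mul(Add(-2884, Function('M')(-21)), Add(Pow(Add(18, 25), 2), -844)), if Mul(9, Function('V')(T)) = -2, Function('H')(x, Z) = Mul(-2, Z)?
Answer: Rational(-8478850, 3) ≈ -2.8263e+6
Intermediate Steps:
Function('V')(T) = Rational(-2, 9) (Function('V')(T) = Mul(Rational(1, 9), -2) = Rational(-2, 9))
Function('M')(D) = Add(Rational(-152, 9), Mul(Rational(-38, 9), D)) (Function('M')(D) = Mul(Add(-4, Rational(-2, 9)), Add(4, D)) = Mul(Rational(-38, 9), Add(4, D)) = Add(Rational(-152, 9), Mul(Rational(-38, 9), D)))
Mul(Add(-2884, Function('M')(-21)), Add(Pow(Add(18, 25), 2), -844)) = Mul(Add(-2884, Add(Rational(-152, 9), Mul(Rational(-38, 9), -21))), Add(Pow(Add(18, 25), 2), -844)) = Mul(Add(-2884, Add(Rational(-152, 9), Rational(266, 3))), Add(Pow(43, 2), -844)) = Mul(Add(-2884, Rational(646, 9)), Add(1849, -844)) = Mul(Rational(-25310, 9), 1005) = Rational(-8478850, 3)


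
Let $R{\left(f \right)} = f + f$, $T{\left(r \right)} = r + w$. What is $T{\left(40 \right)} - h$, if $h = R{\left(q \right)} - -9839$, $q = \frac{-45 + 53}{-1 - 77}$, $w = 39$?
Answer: $- \frac{380632}{39} \approx -9759.8$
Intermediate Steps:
$q = - \frac{4}{39}$ ($q = \frac{8}{-78} = 8 \left(- \frac{1}{78}\right) = - \frac{4}{39} \approx -0.10256$)
$T{\left(r \right)} = 39 + r$ ($T{\left(r \right)} = r + 39 = 39 + r$)
$R{\left(f \right)} = 2 f$
$h = \frac{383713}{39}$ ($h = 2 \left(- \frac{4}{39}\right) - -9839 = - \frac{8}{39} + 9839 = \frac{383713}{39} \approx 9838.8$)
$T{\left(40 \right)} - h = \left(39 + 40\right) - \frac{383713}{39} = 79 - \frac{383713}{39} = - \frac{380632}{39}$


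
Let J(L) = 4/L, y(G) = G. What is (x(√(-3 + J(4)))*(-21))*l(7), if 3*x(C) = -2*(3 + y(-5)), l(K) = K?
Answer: -196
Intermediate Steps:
x(C) = 4/3 (x(C) = (-2*(3 - 5))/3 = (-2*(-2))/3 = (⅓)*4 = 4/3)
(x(√(-3 + J(4)))*(-21))*l(7) = ((4/3)*(-21))*7 = -28*7 = -196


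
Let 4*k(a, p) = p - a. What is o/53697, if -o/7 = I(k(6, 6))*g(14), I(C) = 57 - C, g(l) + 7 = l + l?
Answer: -399/2557 ≈ -0.15604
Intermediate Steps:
g(l) = -7 + 2*l (g(l) = -7 + (l + l) = -7 + 2*l)
k(a, p) = -a/4 + p/4 (k(a, p) = (p - a)/4 = -a/4 + p/4)
o = -8379 (o = -7*(57 - (-¼*6 + (¼)*6))*(-7 + 2*14) = -7*(57 - (-3/2 + 3/2))*(-7 + 28) = -7*(57 - 1*0)*21 = -7*(57 + 0)*21 = -399*21 = -7*1197 = -8379)
o/53697 = -8379/53697 = -8379*1/53697 = -399/2557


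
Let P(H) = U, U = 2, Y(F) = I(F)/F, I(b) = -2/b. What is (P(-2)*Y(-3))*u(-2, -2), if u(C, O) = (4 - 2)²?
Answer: -16/9 ≈ -1.7778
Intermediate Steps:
u(C, O) = 4 (u(C, O) = 2² = 4)
Y(F) = -2/F² (Y(F) = (-2/F)/F = -2/F²)
P(H) = 2
(P(-2)*Y(-3))*u(-2, -2) = (2*(-2/(-3)²))*4 = (2*(-2*⅑))*4 = (2*(-2/9))*4 = -4/9*4 = -16/9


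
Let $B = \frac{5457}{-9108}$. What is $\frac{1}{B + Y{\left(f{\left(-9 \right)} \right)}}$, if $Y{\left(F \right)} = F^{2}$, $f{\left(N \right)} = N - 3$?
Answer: $\frac{3036}{435365} \approx 0.0069735$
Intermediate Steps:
$B = - \frac{1819}{3036}$ ($B = 5457 \left(- \frac{1}{9108}\right) = - \frac{1819}{3036} \approx -0.59914$)
$f{\left(N \right)} = -3 + N$ ($f{\left(N \right)} = N - 3 = -3 + N$)
$\frac{1}{B + Y{\left(f{\left(-9 \right)} \right)}} = \frac{1}{- \frac{1819}{3036} + \left(-3 - 9\right)^{2}} = \frac{1}{- \frac{1819}{3036} + \left(-12\right)^{2}} = \frac{1}{- \frac{1819}{3036} + 144} = \frac{1}{\frac{435365}{3036}} = \frac{3036}{435365}$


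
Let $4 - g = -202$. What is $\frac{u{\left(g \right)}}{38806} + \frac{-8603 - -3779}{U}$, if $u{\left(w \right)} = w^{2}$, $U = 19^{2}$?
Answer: $- \frac{85940374}{7004483} \approx -12.269$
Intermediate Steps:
$g = 206$ ($g = 4 - -202 = 4 + 202 = 206$)
$U = 361$
$\frac{u{\left(g \right)}}{38806} + \frac{-8603 - -3779}{U} = \frac{206^{2}}{38806} + \frac{-8603 - -3779}{361} = 42436 \cdot \frac{1}{38806} + \left(-8603 + 3779\right) \frac{1}{361} = \frac{21218}{19403} - \frac{4824}{361} = - \frac{85940374}{7004483}$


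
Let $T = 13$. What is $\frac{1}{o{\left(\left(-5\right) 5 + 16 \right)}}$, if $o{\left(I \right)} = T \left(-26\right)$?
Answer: $- \frac{1}{338} \approx -0.0029586$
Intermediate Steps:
$o{\left(I \right)} = -338$ ($o{\left(I \right)} = 13 \left(-26\right) = -338$)
$\frac{1}{o{\left(\left(-5\right) 5 + 16 \right)}} = \frac{1}{-338} = - \frac{1}{338}$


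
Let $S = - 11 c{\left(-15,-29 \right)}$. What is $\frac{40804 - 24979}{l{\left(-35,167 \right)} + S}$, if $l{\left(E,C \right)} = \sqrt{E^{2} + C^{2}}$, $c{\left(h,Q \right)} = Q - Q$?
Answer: $\frac{15825 \sqrt{29114}}{29114} \approx 92.745$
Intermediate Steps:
$c{\left(h,Q \right)} = 0$
$S = 0$ ($S = \left(-11\right) 0 = 0$)
$l{\left(E,C \right)} = \sqrt{C^{2} + E^{2}}$
$\frac{40804 - 24979}{l{\left(-35,167 \right)} + S} = \frac{40804 - 24979}{\sqrt{167^{2} + \left(-35\right)^{2}} + 0} = \frac{15825}{\sqrt{27889 + 1225} + 0} = \frac{15825}{\sqrt{29114} + 0} = \frac{15825}{\sqrt{29114}} = 15825 \frac{\sqrt{29114}}{29114} = \frac{15825 \sqrt{29114}}{29114}$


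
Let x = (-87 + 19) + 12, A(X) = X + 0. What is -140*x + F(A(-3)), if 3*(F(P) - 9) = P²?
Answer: 7852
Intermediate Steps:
A(X) = X
F(P) = 9 + P²/3
x = -56 (x = -68 + 12 = -56)
-140*x + F(A(-3)) = -140*(-56) + (9 + (⅓)*(-3)²) = 7840 + (9 + (⅓)*9) = 7840 + (9 + 3) = 7840 + 12 = 7852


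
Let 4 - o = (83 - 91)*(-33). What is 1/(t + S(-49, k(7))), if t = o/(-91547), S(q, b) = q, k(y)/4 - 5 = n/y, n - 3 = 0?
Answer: -91547/4485543 ≈ -0.020409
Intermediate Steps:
n = 3 (n = 3 + 0 = 3)
o = -260 (o = 4 - (83 - 91)*(-33) = 4 - (-8)*(-33) = 4 - 1*264 = 4 - 264 = -260)
k(y) = 20 + 12/y (k(y) = 20 + 4*(3/y) = 20 + 12/y)
t = 260/91547 (t = -260/(-91547) = -260*(-1/91547) = 260/91547 ≈ 0.0028401)
1/(t + S(-49, k(7))) = 1/(260/91547 - 49) = 1/(-4485543/91547) = -91547/4485543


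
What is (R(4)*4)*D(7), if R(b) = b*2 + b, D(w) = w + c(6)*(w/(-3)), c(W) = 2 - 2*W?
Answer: 1456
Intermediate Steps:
D(w) = 13*w/3 (D(w) = w + (2 - 2*6)*(w/(-3)) = w + (2 - 12)*(w*(-⅓)) = w - (-10)*w/3 = w + 10*w/3 = 13*w/3)
R(b) = 3*b (R(b) = 2*b + b = 3*b)
(R(4)*4)*D(7) = ((3*4)*4)*((13/3)*7) = (12*4)*(91/3) = 48*(91/3) = 1456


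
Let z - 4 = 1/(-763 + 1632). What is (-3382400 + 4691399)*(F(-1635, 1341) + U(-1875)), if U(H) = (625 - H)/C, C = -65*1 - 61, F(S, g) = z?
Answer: -378387541267/18249 ≈ -2.0735e+7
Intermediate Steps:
z = 3477/869 (z = 4 + 1/(-763 + 1632) = 4 + 1/869 = 3477/869 ≈ 4.0012)
F(S, g) = 3477/869
C = -126 (C = -65 - 61 = -126)
U(H) = -625/126 + H/126 (U(H) = (625 - H)/(-126) = (625 - H)*(-1/126) = -625/126 + H/126)
(-3382400 + 4691399)*(F(-1635, 1341) + U(-1875)) = (-3382400 + 4691399)*(3477/869 + (-625/126 + (1/126)*(-1875))) = 1308999*(3477/869 + (-625/126 - 625/42)) = 1308999*(3477/869 - 1250/63) = 1308999*(-867199/54747) = -378387541267/18249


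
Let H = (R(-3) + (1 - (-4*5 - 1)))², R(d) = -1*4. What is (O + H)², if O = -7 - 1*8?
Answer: 95481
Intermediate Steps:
R(d) = -4
H = 324 (H = (-4 + (1 - (-4*5 - 1)))² = (-4 + (1 - (-20 - 1)))² = (-4 + (1 - 1*(-21)))² = (-4 + (1 + 21))² = (-4 + 22)² = 18² = 324)
O = -15 (O = -7 - 8 = -15)
(O + H)² = (-15 + 324)² = 309² = 95481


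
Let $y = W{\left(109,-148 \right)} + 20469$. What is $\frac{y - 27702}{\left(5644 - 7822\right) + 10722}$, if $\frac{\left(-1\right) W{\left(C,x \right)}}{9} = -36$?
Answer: $- \frac{2303}{2848} \approx -0.80864$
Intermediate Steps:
$W{\left(C,x \right)} = 324$ ($W{\left(C,x \right)} = \left(-9\right) \left(-36\right) = 324$)
$y = 20793$ ($y = 324 + 20469 = 20793$)
$\frac{y - 27702}{\left(5644 - 7822\right) + 10722} = \frac{20793 - 27702}{\left(5644 - 7822\right) + 10722} = - \frac{6909}{\left(5644 - 7822\right) + 10722} = - \frac{6909}{-2178 + 10722} = - \frac{6909}{8544} = \left(-6909\right) \frac{1}{8544} = - \frac{2303}{2848}$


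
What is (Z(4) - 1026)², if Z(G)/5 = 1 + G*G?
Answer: 885481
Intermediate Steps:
Z(G) = 5 + 5*G² (Z(G) = 5*(1 + G*G) = 5*(1 + G²) = 5 + 5*G²)
(Z(4) - 1026)² = ((5 + 5*4²) - 1026)² = ((5 + 5*16) - 1026)² = ((5 + 80) - 1026)² = (85 - 1026)² = (-941)² = 885481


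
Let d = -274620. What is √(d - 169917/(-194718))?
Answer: I*√1156912393931386/64906 ≈ 524.04*I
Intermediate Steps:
√(d - 169917/(-194718)) = √(-274620 - 169917/(-194718)) = √(-274620 - 169917*(-1/194718)) = √(-274620 + 56639/64906) = √(-17824429081/64906) = I*√1156912393931386/64906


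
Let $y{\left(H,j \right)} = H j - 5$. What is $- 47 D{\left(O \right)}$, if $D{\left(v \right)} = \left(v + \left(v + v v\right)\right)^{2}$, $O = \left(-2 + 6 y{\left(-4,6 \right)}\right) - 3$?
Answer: $-47179186983$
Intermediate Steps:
$y{\left(H,j \right)} = -5 + H j$
$O = -179$ ($O = \left(-2 + 6 \left(-5 - 24\right)\right) - 3 = \left(-2 + 6 \left(-29\right)\right) - 3 = \left(-2 - 174\right) - 3 = -176 - 3 = -179$)
$D{\left(v \right)} = \left(v^{2} + 2 v\right)^{2}$ ($D{\left(v \right)} = \left(v + \left(v + v^{2}\right)\right)^{2} = \left(v^{2} + 2 v\right)^{2}$)
$- 47 D{\left(O \right)} = - 47 \left(-179\right)^{2} \left(2 - 179\right)^{2} = - 47 \cdot 32041 \left(-177\right)^{2} = - 47 \cdot 32041 \cdot 31329 = \left(-47\right) 1003812489 = -47179186983$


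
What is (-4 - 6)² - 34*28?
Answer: -852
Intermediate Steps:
(-4 - 6)² - 34*28 = (-10)² - 952 = 100 - 952 = -852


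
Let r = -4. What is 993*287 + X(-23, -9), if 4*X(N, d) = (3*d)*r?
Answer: 285018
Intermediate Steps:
X(N, d) = -3*d (X(N, d) = ((3*d)*(-4))/4 = (-12*d)/4 = -3*d)
993*287 + X(-23, -9) = 993*287 - 3*(-9) = 284991 + 27 = 285018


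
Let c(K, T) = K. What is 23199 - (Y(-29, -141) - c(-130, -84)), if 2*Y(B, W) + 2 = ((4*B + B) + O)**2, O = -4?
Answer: 23939/2 ≈ 11970.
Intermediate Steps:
Y(B, W) = -1 + (-4 + 5*B)**2/2 (Y(B, W) = -1 + ((4*B + B) - 4)**2/2 = -1 + (5*B - 4)**2/2 = -1 + (-4 + 5*B)**2/2)
23199 - (Y(-29, -141) - c(-130, -84)) = 23199 - ((-1 + (-4 + 5*(-29))**2/2) - 1*(-130)) = 23199 - ((-1 + (-4 - 145)**2/2) + 130) = 23199 - ((-1 + (1/2)*(-149)**2) + 130) = 23199 - ((-1 + (1/2)*22201) + 130) = 23199 - ((-1 + 22201/2) + 130) = 23199 - (22199/2 + 130) = 23199 - 1*22459/2 = 23199 - 22459/2 = 23939/2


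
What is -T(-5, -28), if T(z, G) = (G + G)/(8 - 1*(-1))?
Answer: 56/9 ≈ 6.2222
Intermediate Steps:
T(z, G) = 2*G/9 (T(z, G) = (2*G)/(8 + 1) = (2*G)/9 = (2*G)*(⅑) = 2*G/9)
-T(-5, -28) = -2*(-28)/9 = -1*(-56/9) = 56/9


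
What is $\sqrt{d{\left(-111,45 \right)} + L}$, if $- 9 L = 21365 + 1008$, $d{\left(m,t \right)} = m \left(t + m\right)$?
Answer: $\frac{7 \sqrt{889}}{3} \approx 69.571$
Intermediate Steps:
$d{\left(m,t \right)} = m \left(m + t\right)$
$L = - \frac{22373}{9}$ ($L = - \frac{21365 + 1008}{9} = \left(- \frac{1}{9}\right) 22373 = - \frac{22373}{9} \approx -2485.9$)
$\sqrt{d{\left(-111,45 \right)} + L} = \sqrt{- 111 \left(-111 + 45\right) - \frac{22373}{9}} = \sqrt{\left(-111\right) \left(-66\right) - \frac{22373}{9}} = \sqrt{7326 - \frac{22373}{9}} = \sqrt{\frac{43561}{9}} = \frac{7 \sqrt{889}}{3}$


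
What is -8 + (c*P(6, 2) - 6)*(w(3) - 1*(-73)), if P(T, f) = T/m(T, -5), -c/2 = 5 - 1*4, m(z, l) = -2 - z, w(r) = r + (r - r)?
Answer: -350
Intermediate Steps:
w(r) = r (w(r) = r + 0 = r)
c = -2 (c = -2*(5 - 1*4) = -2*(5 - 4) = -2*1 = -2)
P(T, f) = T/(-2 - T)
-8 + (c*P(6, 2) - 6)*(w(3) - 1*(-73)) = -8 + (-(-2)*6/(2 + 6) - 6)*(3 - 1*(-73)) = -8 + (-(-2)*6/8 - 6)*(3 + 73) = -8 + (-(-2)*6/8 - 6)*76 = -8 + (-2*(-¾) - 6)*76 = -8 + (3/2 - 6)*76 = -8 - 9/2*76 = -8 - 342 = -350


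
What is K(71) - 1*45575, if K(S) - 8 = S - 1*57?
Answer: -45553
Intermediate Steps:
K(S) = -49 + S (K(S) = 8 + (S - 1*57) = 8 + (S - 57) = 8 + (-57 + S) = -49 + S)
K(71) - 1*45575 = (-49 + 71) - 1*45575 = 22 - 45575 = -45553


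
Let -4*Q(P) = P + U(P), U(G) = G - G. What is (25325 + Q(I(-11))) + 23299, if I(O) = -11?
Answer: 194507/4 ≈ 48627.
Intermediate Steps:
U(G) = 0
Q(P) = -P/4 (Q(P) = -(P + 0)/4 = -P/4)
(25325 + Q(I(-11))) + 23299 = (25325 - 1/4*(-11)) + 23299 = (25325 + 11/4) + 23299 = 101311/4 + 23299 = 194507/4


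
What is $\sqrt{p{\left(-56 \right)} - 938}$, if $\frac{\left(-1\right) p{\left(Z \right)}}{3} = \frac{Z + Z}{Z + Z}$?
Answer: $i \sqrt{941} \approx 30.676 i$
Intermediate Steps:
$p{\left(Z \right)} = -3$ ($p{\left(Z \right)} = - 3 \frac{Z + Z}{Z + Z} = - 3 \frac{2 Z}{2 Z} = - 3 \cdot 2 Z \frac{1}{2 Z} = \left(-3\right) 1 = -3$)
$\sqrt{p{\left(-56 \right)} - 938} = \sqrt{-3 - 938} = \sqrt{-941} = i \sqrt{941}$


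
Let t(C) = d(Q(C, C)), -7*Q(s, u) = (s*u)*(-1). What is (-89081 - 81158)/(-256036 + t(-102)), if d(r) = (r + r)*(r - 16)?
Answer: -8341711/201610172 ≈ -0.041375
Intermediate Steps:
Q(s, u) = s*u/7 (Q(s, u) = -s*u*(-1)/7 = -(-1)*s*u/7 = s*u/7)
d(r) = 2*r*(-16 + r) (d(r) = (2*r)*(-16 + r) = 2*r*(-16 + r))
t(C) = 2*C²*(-16 + C²/7)/7 (t(C) = 2*(C*C/7)*(-16 + C*C/7) = 2*(C²/7)*(-16 + C²/7) = 2*C²*(-16 + C²/7)/7)
(-89081 - 81158)/(-256036 + t(-102)) = (-89081 - 81158)/(-256036 + (2/49)*(-102)²*(-112 + (-102)²)) = -170239/(-256036 + (2/49)*10404*(-112 + 10404)) = -170239/(-256036 + (2/49)*10404*10292) = -170239/(-256036 + 214155936/49) = -170239/201610172/49 = -170239*49/201610172 = -8341711/201610172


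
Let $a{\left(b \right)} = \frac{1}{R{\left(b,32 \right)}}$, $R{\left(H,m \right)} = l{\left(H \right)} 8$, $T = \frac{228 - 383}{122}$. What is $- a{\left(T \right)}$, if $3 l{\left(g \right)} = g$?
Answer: $\frac{183}{620} \approx 0.29516$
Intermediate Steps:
$l{\left(g \right)} = \frac{g}{3}$
$T = - \frac{155}{122}$ ($T = \left(228 - 383\right) \frac{1}{122} = \left(-155\right) \frac{1}{122} = - \frac{155}{122} \approx -1.2705$)
$R{\left(H,m \right)} = \frac{8 H}{3}$ ($R{\left(H,m \right)} = \frac{H}{3} \cdot 8 = \frac{8 H}{3}$)
$a{\left(b \right)} = \frac{3}{8 b}$ ($a{\left(b \right)} = \frac{1}{\frac{8}{3} b} = \frac{3}{8 b}$)
$- a{\left(T \right)} = - \frac{3}{8 \left(- \frac{155}{122}\right)} = - \frac{3 \left(-122\right)}{8 \cdot 155} = \left(-1\right) \left(- \frac{183}{620}\right) = \frac{183}{620}$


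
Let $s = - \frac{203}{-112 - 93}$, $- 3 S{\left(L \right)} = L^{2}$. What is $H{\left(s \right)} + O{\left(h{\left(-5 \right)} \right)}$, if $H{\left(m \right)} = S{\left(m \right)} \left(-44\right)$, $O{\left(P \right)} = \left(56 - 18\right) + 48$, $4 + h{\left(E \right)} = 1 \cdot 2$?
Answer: $\frac{12655646}{126075} \approx 100.38$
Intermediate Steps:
$S{\left(L \right)} = - \frac{L^{2}}{3}$
$h{\left(E \right)} = -2$ ($h{\left(E \right)} = -4 + 1 \cdot 2 = -4 + 2 = -2$)
$O{\left(P \right)} = 86$ ($O{\left(P \right)} = 38 + 48 = 86$)
$s = \frac{203}{205}$ ($s = - \frac{203}{-205} = \left(-203\right) \left(- \frac{1}{205}\right) = \frac{203}{205} \approx 0.99024$)
$H{\left(m \right)} = \frac{44 m^{2}}{3}$ ($H{\left(m \right)} = - \frac{m^{2}}{3} \left(-44\right) = \frac{44 m^{2}}{3}$)
$H{\left(s \right)} + O{\left(h{\left(-5 \right)} \right)} = \frac{44 \left(\frac{203}{205}\right)^{2}}{3} + 86 = \frac{44}{3} \cdot \frac{41209}{42025} + 86 = \frac{1813196}{126075} + 86 = \frac{12655646}{126075}$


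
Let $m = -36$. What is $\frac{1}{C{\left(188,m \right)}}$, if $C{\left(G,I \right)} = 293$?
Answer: $\frac{1}{293} \approx 0.003413$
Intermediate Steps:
$\frac{1}{C{\left(188,m \right)}} = \frac{1}{293}$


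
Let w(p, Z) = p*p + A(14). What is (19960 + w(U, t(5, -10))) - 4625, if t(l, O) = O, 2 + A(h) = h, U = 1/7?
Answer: 752004/49 ≈ 15347.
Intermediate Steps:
U = ⅐ ≈ 0.14286
A(h) = -2 + h
w(p, Z) = 12 + p² (w(p, Z) = p*p + (-2 + 14) = p² + 12 = 12 + p²)
(19960 + w(U, t(5, -10))) - 4625 = (19960 + (12 + (⅐)²)) - 4625 = (19960 + (12 + 1/49)) - 4625 = (19960 + 589/49) - 4625 = 978629/49 - 4625 = 752004/49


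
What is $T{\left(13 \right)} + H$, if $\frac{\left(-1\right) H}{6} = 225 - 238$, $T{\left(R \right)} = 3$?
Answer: $81$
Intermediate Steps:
$H = 78$ ($H = - 6 \left(225 - 238\right) = \left(-6\right) \left(-13\right) = 78$)
$T{\left(13 \right)} + H = 3 + 78 = 81$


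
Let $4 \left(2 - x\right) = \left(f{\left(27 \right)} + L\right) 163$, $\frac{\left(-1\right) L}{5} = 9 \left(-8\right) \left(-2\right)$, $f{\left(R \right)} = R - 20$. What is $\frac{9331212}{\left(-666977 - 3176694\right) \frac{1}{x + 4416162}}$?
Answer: $- \frac{41479278542625}{3843671} \approx -1.0792 \cdot 10^{7}$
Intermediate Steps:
$f{\left(R \right)} = -20 + R$
$L = -720$ ($L = - 5 \cdot 9 \left(-8\right) \left(-2\right) = - 5 \left(\left(-72\right) \left(-2\right)\right) = \left(-5\right) 144 = -720$)
$x = \frac{116227}{4}$ ($x = 2 - \frac{\left(\left(-20 + 27\right) - 720\right) 163}{4} = 2 - \frac{\left(7 - 720\right) 163}{4} = 2 - \frac{\left(-713\right) 163}{4} = 2 - - \frac{116219}{4} = 2 + \frac{116219}{4} = \frac{116227}{4} \approx 29057.0$)
$\frac{9331212}{\left(-666977 - 3176694\right) \frac{1}{x + 4416162}} = \frac{9331212}{\left(-666977 - 3176694\right) \frac{1}{\frac{116227}{4} + 4416162}} = \frac{9331212}{\left(-3843671\right) \frac{1}{\frac{17780875}{4}}} = \frac{9331212}{\left(-3843671\right) \frac{4}{17780875}} = \frac{9331212}{- \frac{15374684}{17780875}} = 9331212 \left(- \frac{17780875}{15374684}\right) = - \frac{41479278542625}{3843671}$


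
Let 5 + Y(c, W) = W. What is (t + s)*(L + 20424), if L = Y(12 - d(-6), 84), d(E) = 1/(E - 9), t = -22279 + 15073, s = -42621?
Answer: -1021602981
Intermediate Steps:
t = -7206
d(E) = 1/(-9 + E)
Y(c, W) = -5 + W
L = 79 (L = -5 + 84 = 79)
(t + s)*(L + 20424) = (-7206 - 42621)*(79 + 20424) = -49827*20503 = -1021602981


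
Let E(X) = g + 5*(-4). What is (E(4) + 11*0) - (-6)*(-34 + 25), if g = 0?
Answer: -74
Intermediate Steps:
E(X) = -20 (E(X) = 0 + 5*(-4) = 0 - 20 = -20)
(E(4) + 11*0) - (-6)*(-34 + 25) = (-20 + 11*0) - (-6)*(-34 + 25) = (-20 + 0) - (-6)*(-9) = -20 - 1*54 = -20 - 54 = -74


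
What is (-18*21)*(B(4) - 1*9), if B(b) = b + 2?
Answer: 1134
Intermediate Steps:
B(b) = 2 + b
(-18*21)*(B(4) - 1*9) = (-18*21)*((2 + 4) - 1*9) = -378*(6 - 9) = -378*(-3) = 1134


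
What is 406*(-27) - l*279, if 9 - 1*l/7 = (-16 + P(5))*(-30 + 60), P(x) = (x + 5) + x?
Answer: -87129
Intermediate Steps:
P(x) = 5 + 2*x (P(x) = (5 + x) + x = 5 + 2*x)
l = 273 (l = 63 - 7*(-16 + (5 + 2*5))*(-30 + 60) = 63 - 7*(-16 + (5 + 10))*30 = 63 - 7*(-16 + 15)*30 = 63 - (-7)*30 = 63 - 7*(-30) = 63 + 210 = 273)
406*(-27) - l*279 = 406*(-27) - 273*279 = -10962 - 1*76167 = -10962 - 76167 = -87129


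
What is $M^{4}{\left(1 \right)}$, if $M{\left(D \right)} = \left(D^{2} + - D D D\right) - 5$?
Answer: $625$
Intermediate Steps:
$M{\left(D \right)} = -5 + D^{2} - D^{3}$ ($M{\left(D \right)} = \left(D^{2} + - D^{2} D\right) - 5 = \left(D^{2} - D^{3}\right) - 5 = -5 + D^{2} - D^{3}$)
$M^{4}{\left(1 \right)} = \left(-5 + 1^{2} - 1^{3}\right)^{4} = \left(-5 + 1 - 1\right)^{4} = \left(-5\right)^{4} = 625$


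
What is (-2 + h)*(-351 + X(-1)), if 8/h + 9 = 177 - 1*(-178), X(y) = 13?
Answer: 115596/173 ≈ 668.18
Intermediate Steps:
h = 4/173 (h = 8/(-9 + (177 - 1*(-178))) = 8/(-9 + (177 + 178)) = 8/(-9 + 355) = 8/346 = 8*(1/346) = 4/173 ≈ 0.023121)
(-2 + h)*(-351 + X(-1)) = (-2 + 4/173)*(-351 + 13) = -342/173*(-338) = 115596/173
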